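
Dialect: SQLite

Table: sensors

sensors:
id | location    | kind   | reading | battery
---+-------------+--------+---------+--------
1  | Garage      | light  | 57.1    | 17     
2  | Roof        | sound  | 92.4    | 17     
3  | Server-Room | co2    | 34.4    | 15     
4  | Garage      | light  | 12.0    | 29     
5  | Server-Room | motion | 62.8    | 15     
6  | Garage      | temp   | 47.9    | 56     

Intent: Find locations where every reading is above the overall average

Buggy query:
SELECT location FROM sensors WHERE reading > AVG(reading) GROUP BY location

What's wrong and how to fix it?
Bug: AVG() is an aggregate; it can't sit directly in WHERE

Fix: Compute the overall average in a scalar subquery and compare each group's MIN against it in HAVING

Corrected query:
SELECT location FROM sensors GROUP BY location HAVING MIN(reading) > (SELECT AVG(reading) FROM sensors)

Result:
location
--------
Roof    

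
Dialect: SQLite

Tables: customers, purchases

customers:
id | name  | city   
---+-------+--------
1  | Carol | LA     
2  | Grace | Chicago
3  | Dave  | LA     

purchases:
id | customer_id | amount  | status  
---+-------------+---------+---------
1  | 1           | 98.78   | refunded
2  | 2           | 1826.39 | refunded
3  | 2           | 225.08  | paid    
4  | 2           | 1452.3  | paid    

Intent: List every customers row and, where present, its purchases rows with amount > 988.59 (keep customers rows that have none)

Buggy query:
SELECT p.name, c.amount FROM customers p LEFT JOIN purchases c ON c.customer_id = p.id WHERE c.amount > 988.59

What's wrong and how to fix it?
Bug: A WHERE condition on the right-hand table after LEFT JOIN drops unmatched parents

Fix: Put 'c.amount > 988.59' in the JOIN's ON clause instead of WHERE

Corrected query:
SELECT p.name, c.amount FROM customers p LEFT JOIN purchases c ON c.customer_id = p.id AND c.amount > 988.59

Result:
name  | amount 
------+--------
Carol | NULL   
Grace | 1452.3 
Grace | 1826.39
Dave  | NULL   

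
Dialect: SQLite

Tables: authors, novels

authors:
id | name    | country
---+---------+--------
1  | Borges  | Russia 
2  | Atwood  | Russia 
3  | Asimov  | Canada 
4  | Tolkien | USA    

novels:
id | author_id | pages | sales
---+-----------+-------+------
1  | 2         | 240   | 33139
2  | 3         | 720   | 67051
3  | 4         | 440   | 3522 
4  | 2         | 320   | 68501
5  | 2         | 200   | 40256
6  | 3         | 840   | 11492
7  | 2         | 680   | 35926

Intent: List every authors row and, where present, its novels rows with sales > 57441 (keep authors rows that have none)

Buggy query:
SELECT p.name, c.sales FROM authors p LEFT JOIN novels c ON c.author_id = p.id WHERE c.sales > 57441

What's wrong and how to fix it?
Bug: A WHERE condition on the right-hand table after LEFT JOIN drops unmatched parents

Fix: Move the right-table condition into the ON clause so unmatched parents are kept

Corrected query:
SELECT p.name, c.sales FROM authors p LEFT JOIN novels c ON c.author_id = p.id AND c.sales > 57441

Result:
name    | sales
--------+------
Borges  | NULL 
Atwood  | 68501
Asimov  | 67051
Tolkien | NULL 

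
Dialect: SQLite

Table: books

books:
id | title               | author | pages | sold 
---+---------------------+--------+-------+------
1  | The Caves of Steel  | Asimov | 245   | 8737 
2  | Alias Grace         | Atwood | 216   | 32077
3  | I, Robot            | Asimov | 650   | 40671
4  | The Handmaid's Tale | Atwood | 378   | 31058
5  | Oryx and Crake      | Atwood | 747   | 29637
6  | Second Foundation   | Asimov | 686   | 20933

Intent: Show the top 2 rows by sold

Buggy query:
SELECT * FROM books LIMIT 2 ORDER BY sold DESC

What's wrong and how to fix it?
Bug: ORDER BY cannot follow LIMIT; LIMIT is the final clause

Fix: Swap the clauses: ORDER BY first, then LIMIT

Corrected query:
SELECT * FROM books ORDER BY sold DESC LIMIT 2

Result:
id | title       | author | pages | sold 
---+-------------+--------+-------+------
3  | I, Robot    | Asimov | 650   | 40671
2  | Alias Grace | Atwood | 216   | 32077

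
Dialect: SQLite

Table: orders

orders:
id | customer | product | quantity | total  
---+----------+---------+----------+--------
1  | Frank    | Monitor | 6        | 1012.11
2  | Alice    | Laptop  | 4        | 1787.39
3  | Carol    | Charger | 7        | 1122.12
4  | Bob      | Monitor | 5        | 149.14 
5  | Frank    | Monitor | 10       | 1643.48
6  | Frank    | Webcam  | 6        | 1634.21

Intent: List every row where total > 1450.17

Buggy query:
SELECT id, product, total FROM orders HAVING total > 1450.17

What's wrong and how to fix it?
Bug: This is a non-aggregate query (no GROUP BY, no aggregates), so in SQLite the HAVING clause is invalid here; a row-level condition belongs in WHERE

Fix: Use WHERE for row-level filtering

Corrected query:
SELECT id, product, total FROM orders WHERE total > 1450.17

Result:
id | product | total  
---+---------+--------
2  | Laptop  | 1787.39
5  | Monitor | 1643.48
6  | Webcam  | 1634.21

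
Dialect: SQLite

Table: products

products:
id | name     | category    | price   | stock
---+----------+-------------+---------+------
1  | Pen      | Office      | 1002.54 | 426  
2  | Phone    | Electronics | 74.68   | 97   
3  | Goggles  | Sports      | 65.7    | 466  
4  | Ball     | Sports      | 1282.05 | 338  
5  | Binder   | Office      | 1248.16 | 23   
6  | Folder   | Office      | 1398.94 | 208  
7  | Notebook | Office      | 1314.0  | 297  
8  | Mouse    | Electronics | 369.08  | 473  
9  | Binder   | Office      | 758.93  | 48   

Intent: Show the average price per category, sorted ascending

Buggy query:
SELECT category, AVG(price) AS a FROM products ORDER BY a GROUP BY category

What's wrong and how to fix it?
Bug: GROUP BY must precede ORDER BY

Fix: Reorder: SELECT … FROM … GROUP BY … ORDER BY …

Corrected query:
SELECT category, AVG(price) AS a FROM products GROUP BY category ORDER BY a

Result:
category    | a       
------------+---------
Electronics | 221.88  
Sports      | 673.875 
Office      | 1144.514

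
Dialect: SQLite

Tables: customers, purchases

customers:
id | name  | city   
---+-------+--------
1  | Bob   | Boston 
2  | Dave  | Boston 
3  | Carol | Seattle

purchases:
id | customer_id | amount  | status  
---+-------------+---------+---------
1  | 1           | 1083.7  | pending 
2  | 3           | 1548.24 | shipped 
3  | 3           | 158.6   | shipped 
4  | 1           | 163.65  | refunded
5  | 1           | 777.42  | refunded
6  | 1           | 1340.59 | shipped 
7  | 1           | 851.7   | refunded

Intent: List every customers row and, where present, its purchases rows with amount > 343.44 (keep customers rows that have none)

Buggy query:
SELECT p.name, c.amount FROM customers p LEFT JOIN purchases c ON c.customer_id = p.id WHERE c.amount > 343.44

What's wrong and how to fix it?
Bug: A WHERE condition on the right-hand table after LEFT JOIN drops unmatched parents

Fix: Put 'c.amount > 343.44' in the JOIN's ON clause instead of WHERE

Corrected query:
SELECT p.name, c.amount FROM customers p LEFT JOIN purchases c ON c.customer_id = p.id AND c.amount > 343.44

Result:
name  | amount 
------+--------
Bob   | 777.42 
Bob   | 851.7  
Bob   | 1083.7 
Bob   | 1340.59
Dave  | NULL   
Carol | 1548.24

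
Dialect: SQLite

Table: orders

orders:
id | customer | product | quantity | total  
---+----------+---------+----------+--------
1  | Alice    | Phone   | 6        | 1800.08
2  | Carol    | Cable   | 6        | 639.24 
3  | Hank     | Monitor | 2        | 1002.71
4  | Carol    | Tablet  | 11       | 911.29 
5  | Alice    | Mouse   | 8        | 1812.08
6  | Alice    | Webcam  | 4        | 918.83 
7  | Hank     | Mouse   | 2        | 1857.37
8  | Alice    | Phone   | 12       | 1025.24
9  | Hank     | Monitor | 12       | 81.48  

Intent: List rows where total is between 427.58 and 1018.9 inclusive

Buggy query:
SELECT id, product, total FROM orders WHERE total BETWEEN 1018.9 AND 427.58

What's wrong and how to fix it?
Bug: BETWEEN expects the lower bound first; with 1018.9 AND 427.58 the range is empty

Fix: Swap the bounds so the smaller value comes first

Corrected query:
SELECT id, product, total FROM orders WHERE total BETWEEN 427.58 AND 1018.9

Result:
id | product | total  
---+---------+--------
2  | Cable   | 639.24 
3  | Monitor | 1002.71
4  | Tablet  | 911.29 
6  | Webcam  | 918.83 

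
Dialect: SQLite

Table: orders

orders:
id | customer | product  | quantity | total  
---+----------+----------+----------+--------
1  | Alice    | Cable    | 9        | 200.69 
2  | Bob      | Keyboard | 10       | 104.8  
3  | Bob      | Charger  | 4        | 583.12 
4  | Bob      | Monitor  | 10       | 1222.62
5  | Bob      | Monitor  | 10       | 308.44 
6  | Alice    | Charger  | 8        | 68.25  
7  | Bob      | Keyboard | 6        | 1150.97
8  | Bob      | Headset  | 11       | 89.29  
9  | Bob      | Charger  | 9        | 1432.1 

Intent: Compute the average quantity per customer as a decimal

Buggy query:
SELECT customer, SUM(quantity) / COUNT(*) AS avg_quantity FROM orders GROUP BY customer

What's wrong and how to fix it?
Bug: Both operands are integers, so '/' performs integer division and truncates

Fix: Multiply by 1.0 (or CAST to REAL) to force floating-point division

Corrected query:
SELECT customer, SUM(quantity) * 1.0 / COUNT(*) AS avg_quantity FROM orders GROUP BY customer

Result:
customer | avg_quantity
---------+-------------
Alice    | 8.5         
Bob      | 8.571429    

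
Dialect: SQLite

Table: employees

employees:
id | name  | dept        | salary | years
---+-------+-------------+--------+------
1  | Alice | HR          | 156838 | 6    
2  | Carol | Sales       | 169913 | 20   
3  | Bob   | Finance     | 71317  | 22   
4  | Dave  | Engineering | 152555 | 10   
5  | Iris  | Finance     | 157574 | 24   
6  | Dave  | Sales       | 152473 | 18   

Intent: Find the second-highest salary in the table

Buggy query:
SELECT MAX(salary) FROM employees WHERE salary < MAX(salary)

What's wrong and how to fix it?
Bug: The inner MAX is an aggregate inside WHERE, which is not allowed

Fix: Put the inner MAX in a scalar subquery

Corrected query:
SELECT MAX(salary) FROM employees WHERE salary < (SELECT MAX(salary) FROM employees)

Result:
MAX(salary)
-----------
157574     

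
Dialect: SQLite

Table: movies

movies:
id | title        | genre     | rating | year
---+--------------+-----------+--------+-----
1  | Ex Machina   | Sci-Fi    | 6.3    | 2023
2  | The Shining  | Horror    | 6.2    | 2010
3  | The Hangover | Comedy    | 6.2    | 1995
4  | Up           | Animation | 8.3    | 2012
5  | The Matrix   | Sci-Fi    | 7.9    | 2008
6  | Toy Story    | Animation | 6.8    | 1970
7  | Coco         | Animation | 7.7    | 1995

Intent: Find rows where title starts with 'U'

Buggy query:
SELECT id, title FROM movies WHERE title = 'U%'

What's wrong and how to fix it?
Bug: '=' compares the literal string including the % character; pattern matching needs LIKE

Fix: Replace '=' with LIKE so 'U%' is treated as a pattern

Corrected query:
SELECT id, title FROM movies WHERE title LIKE 'U%'

Result:
id | title
---+------
4  | Up   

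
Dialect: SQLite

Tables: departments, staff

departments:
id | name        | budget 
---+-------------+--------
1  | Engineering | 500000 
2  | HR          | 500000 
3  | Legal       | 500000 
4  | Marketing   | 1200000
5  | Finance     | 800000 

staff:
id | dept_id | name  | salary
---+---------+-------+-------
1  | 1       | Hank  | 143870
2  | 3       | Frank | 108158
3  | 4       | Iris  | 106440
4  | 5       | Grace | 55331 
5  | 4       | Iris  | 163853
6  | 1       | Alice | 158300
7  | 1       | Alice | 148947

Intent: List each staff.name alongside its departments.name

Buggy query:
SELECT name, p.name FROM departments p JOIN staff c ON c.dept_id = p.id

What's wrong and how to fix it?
Bug: Both tables have a 'name' column; the unqualified reference is ambiguous

Fix: Prefix ambiguous columns with the table alias

Corrected query:
SELECT c.name, p.name FROM departments p JOIN staff c ON c.dept_id = p.id

Result:
name  | name       
------+------------
Hank  | Engineering
Frank | Legal      
Iris  | Marketing  
Grace | Finance    
Iris  | Marketing  
Alice | Engineering
Alice | Engineering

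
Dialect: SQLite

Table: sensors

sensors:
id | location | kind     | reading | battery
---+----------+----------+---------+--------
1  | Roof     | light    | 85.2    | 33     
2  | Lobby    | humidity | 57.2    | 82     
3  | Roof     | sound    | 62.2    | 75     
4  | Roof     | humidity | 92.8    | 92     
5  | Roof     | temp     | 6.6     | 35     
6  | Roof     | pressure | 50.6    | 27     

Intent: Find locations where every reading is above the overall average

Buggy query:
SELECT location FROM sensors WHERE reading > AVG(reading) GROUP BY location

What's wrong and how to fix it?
Bug: WHERE evaluates per row before aggregation, so AVG() is unavailable

Fix: Use a subquery for AVG and a HAVING MIN(...) filter so the condition holds for every row in the group

Corrected query:
SELECT location FROM sensors GROUP BY location HAVING MIN(reading) > (SELECT AVG(reading) FROM sensors)

Result:
(no rows)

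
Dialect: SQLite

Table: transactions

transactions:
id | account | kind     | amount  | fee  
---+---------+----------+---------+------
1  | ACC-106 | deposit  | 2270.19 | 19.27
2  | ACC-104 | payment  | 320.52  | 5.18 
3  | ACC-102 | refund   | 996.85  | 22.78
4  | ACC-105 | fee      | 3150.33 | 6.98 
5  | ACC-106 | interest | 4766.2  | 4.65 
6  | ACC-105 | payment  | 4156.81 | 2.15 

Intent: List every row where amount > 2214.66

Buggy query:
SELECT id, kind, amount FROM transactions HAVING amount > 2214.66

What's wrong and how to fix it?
Bug: HAVING filters the output of aggregation, but this query has no GROUP BY and no aggregate functions, so SQLite rejects it (HAVING clause on a non-aggregate query); the condition here is per row

Fix: Replace HAVING with WHERE since the condition applies to individual rows

Corrected query:
SELECT id, kind, amount FROM transactions WHERE amount > 2214.66

Result:
id | kind     | amount 
---+----------+--------
1  | deposit  | 2270.19
4  | fee      | 3150.33
5  | interest | 4766.2 
6  | payment  | 4156.81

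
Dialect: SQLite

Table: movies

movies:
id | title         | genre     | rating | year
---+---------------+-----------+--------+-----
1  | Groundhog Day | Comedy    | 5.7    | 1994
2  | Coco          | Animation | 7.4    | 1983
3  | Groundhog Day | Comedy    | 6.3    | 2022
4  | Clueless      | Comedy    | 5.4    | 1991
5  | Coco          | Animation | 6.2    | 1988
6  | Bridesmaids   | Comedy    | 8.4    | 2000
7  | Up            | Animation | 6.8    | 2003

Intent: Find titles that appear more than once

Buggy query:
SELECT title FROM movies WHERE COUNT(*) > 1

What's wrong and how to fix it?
Bug: COUNT(*) is an aggregate and cannot be used in WHERE

Fix: GROUP BY title, then filter groups with HAVING COUNT(*) > 1

Corrected query:
SELECT title FROM movies GROUP BY title HAVING COUNT(*) > 1

Result:
title        
-------------
Coco         
Groundhog Day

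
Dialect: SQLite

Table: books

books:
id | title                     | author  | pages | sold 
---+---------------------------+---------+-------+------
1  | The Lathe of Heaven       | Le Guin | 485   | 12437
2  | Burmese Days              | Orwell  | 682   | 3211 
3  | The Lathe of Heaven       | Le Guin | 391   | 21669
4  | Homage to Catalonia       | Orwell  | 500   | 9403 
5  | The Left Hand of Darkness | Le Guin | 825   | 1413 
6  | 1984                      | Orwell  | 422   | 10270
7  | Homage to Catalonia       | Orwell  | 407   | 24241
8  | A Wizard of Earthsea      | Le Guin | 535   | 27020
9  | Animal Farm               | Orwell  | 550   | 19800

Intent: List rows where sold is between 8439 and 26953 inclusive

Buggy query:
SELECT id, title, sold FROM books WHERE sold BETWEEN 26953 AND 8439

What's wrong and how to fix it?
Bug: BETWEEN expects the lower bound first; with 26953 AND 8439 the range is empty

Fix: Write BETWEEN 8439 AND 26953

Corrected query:
SELECT id, title, sold FROM books WHERE sold BETWEEN 8439 AND 26953

Result:
id | title               | sold 
---+---------------------+------
1  | The Lathe of Heaven | 12437
3  | The Lathe of Heaven | 21669
4  | Homage to Catalonia | 9403 
6  | 1984                | 10270
7  | Homage to Catalonia | 24241
9  | Animal Farm         | 19800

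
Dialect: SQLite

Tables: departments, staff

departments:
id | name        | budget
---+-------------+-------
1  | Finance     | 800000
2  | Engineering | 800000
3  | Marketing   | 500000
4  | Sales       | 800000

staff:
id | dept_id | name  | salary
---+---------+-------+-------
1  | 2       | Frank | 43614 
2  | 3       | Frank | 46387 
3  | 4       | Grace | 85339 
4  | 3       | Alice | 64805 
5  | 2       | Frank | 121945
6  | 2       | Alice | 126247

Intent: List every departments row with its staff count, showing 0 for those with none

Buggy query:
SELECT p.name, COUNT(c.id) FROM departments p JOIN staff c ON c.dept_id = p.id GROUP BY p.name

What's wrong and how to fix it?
Bug: INNER JOIN drops departments rows that have no matching staff rows

Fix: Use LEFT JOIN so parents without children still appear (COUNT(c.id) gives 0)

Corrected query:
SELECT p.name, COUNT(c.id) FROM departments p LEFT JOIN staff c ON c.dept_id = p.id GROUP BY p.name

Result:
name        | COUNT(c.id)
------------+------------
Engineering | 3          
Finance     | 0          
Marketing   | 2          
Sales       | 1          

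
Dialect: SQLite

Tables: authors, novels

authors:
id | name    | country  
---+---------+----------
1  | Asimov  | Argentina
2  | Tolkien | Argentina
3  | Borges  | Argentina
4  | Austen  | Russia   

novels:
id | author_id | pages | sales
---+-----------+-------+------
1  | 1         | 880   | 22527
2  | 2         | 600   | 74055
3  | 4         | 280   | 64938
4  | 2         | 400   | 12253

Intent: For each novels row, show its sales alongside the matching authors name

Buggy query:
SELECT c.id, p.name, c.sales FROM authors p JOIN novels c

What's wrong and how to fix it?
Bug: JOIN with no ON clause produces a cartesian product; every novels row pairs with every authors row

Fix: Add ON c.author_id = p.id to the JOIN

Corrected query:
SELECT c.id, p.name, c.sales FROM authors p JOIN novels c ON c.author_id = p.id

Result:
id | name    | sales
---+---------+------
1  | Asimov  | 22527
2  | Tolkien | 74055
3  | Austen  | 64938
4  | Tolkien | 12253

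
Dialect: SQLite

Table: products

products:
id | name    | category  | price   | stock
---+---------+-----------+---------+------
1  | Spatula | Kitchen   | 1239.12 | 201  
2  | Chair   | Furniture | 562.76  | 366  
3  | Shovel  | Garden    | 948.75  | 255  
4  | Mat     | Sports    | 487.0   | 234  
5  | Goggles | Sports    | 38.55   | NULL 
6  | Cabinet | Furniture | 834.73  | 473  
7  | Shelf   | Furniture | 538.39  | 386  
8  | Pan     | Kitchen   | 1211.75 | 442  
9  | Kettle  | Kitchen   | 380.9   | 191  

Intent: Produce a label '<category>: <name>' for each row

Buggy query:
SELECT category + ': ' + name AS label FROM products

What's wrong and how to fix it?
Bug: '+' is numeric addition; on text columns SQLite converts them to 0 instead of concatenating

Fix: Replace + with || to concatenate text

Corrected query:
SELECT category || ': ' || name AS label FROM products

Result:
label             
------------------
Kitchen: Spatula  
Furniture: Chair  
Garden: Shovel    
Sports: Mat       
Sports: Goggles   
Furniture: Cabinet
Furniture: Shelf  
Kitchen: Pan      
Kitchen: Kettle   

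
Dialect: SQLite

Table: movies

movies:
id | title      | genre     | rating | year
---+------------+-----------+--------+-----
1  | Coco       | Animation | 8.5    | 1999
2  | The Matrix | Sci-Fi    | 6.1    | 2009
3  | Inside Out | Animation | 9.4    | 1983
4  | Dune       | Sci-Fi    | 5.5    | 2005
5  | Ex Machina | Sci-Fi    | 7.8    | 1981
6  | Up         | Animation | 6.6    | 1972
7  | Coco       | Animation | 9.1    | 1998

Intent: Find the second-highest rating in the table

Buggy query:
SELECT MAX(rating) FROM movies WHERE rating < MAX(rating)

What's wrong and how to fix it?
Bug: The inner MAX is an aggregate inside WHERE, which is not allowed

Fix: Put the inner MAX in a scalar subquery

Corrected query:
SELECT MAX(rating) FROM movies WHERE rating < (SELECT MAX(rating) FROM movies)

Result:
MAX(rating)
-----------
9.1        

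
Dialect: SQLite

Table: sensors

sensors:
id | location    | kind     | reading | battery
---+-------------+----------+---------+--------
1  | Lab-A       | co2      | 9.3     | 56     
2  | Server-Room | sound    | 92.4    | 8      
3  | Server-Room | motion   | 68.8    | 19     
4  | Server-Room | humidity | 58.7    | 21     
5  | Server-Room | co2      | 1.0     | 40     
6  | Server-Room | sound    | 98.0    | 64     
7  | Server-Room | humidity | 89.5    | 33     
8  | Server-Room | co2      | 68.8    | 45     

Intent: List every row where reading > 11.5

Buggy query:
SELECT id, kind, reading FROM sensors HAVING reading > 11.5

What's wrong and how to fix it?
Bug: HAVING filters the output of aggregation, but this query has no GROUP BY and no aggregate functions, so SQLite rejects it (HAVING clause on a non-aggregate query); the condition here is per row

Fix: Use WHERE for row-level filtering

Corrected query:
SELECT id, kind, reading FROM sensors WHERE reading > 11.5

Result:
id | kind     | reading
---+----------+--------
2  | sound    | 92.4   
3  | motion   | 68.8   
4  | humidity | 58.7   
6  | sound    | 98     
7  | humidity | 89.5   
8  | co2      | 68.8   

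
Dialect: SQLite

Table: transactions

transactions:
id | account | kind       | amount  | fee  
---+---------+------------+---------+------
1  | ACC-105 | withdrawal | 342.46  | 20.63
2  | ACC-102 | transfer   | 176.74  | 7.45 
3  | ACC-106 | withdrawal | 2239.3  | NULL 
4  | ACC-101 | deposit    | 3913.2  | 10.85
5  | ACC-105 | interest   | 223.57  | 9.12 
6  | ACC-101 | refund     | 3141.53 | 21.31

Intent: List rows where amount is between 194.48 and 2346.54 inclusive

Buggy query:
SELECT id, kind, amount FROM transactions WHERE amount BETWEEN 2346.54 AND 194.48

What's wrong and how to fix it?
Bug: BETWEEN expects the lower bound first; with 2346.54 AND 194.48 the range is empty

Fix: Swap the bounds so the smaller value comes first

Corrected query:
SELECT id, kind, amount FROM transactions WHERE amount BETWEEN 194.48 AND 2346.54

Result:
id | kind       | amount
---+------------+-------
1  | withdrawal | 342.46
3  | withdrawal | 2239.3
5  | interest   | 223.57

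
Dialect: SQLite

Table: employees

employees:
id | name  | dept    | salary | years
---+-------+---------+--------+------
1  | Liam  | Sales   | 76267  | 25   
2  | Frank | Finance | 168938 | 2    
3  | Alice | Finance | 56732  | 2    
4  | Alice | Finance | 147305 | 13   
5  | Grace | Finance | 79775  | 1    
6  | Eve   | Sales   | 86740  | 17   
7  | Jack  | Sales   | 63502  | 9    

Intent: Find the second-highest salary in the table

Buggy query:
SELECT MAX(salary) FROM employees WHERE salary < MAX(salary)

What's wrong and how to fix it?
Bug: MAX(salary) on the right of the comparison is an aggregate-in-WHERE error

Fix: Put the inner MAX in a scalar subquery

Corrected query:
SELECT MAX(salary) FROM employees WHERE salary < (SELECT MAX(salary) FROM employees)

Result:
MAX(salary)
-----------
147305     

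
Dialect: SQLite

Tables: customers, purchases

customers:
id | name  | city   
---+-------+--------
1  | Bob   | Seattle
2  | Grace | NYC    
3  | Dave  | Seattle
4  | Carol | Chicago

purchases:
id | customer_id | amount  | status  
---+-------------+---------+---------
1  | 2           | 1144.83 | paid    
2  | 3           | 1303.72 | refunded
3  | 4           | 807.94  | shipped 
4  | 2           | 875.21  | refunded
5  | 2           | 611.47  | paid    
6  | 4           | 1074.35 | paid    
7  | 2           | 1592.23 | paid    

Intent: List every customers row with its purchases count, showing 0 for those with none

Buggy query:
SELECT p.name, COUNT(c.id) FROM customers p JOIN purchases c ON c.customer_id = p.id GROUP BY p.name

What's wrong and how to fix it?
Bug: INNER JOIN drops customers rows that have no matching purchases rows

Fix: Use LEFT JOIN so parents without children still appear (COUNT(c.id) gives 0)

Corrected query:
SELECT p.name, COUNT(c.id) FROM customers p LEFT JOIN purchases c ON c.customer_id = p.id GROUP BY p.name

Result:
name  | COUNT(c.id)
------+------------
Bob   | 0          
Carol | 2          
Dave  | 1          
Grace | 4          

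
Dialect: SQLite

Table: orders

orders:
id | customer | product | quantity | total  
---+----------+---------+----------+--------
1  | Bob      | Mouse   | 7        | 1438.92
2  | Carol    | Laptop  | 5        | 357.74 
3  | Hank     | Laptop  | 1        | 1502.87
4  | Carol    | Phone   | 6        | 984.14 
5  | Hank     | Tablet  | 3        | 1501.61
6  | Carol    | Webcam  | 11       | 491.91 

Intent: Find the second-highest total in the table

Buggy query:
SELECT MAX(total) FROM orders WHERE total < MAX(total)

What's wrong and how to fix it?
Bug: MAX(total) on the right of the comparison is an aggregate-in-WHERE error

Fix: Put the inner MAX in a scalar subquery

Corrected query:
SELECT MAX(total) FROM orders WHERE total < (SELECT MAX(total) FROM orders)

Result:
MAX(total)
----------
1501.61   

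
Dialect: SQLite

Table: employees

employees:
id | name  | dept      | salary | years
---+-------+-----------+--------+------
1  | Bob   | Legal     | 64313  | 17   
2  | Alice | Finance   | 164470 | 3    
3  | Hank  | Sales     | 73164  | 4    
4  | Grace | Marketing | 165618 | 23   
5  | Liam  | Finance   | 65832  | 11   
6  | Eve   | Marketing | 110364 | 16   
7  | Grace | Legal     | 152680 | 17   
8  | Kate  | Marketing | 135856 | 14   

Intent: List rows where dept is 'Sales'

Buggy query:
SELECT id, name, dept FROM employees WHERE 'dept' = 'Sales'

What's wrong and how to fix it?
Bug: 'dept' in single quotes is a string literal, not the column; the comparison is literal-vs-literal and never true

Fix: Remove the quotes around the column name (or use double quotes for an identifier)

Corrected query:
SELECT id, name, dept FROM employees WHERE dept = 'Sales'

Result:
id | name | dept 
---+------+------
3  | Hank | Sales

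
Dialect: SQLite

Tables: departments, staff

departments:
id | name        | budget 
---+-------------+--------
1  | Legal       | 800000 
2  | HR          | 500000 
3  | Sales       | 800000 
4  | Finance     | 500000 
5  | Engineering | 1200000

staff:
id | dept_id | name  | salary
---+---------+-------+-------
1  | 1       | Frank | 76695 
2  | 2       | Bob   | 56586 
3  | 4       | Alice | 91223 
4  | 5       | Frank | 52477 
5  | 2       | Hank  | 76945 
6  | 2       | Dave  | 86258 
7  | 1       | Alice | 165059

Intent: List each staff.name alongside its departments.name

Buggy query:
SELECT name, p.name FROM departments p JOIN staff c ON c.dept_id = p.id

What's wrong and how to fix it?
Bug: Both tables have a 'name' column; the unqualified reference is ambiguous

Fix: Qualify the column with its table alias (c.name)

Corrected query:
SELECT c.name, p.name FROM departments p JOIN staff c ON c.dept_id = p.id

Result:
name  | name       
------+------------
Frank | Legal      
Bob   | HR         
Alice | Finance    
Frank | Engineering
Hank  | HR         
Dave  | HR         
Alice | Legal      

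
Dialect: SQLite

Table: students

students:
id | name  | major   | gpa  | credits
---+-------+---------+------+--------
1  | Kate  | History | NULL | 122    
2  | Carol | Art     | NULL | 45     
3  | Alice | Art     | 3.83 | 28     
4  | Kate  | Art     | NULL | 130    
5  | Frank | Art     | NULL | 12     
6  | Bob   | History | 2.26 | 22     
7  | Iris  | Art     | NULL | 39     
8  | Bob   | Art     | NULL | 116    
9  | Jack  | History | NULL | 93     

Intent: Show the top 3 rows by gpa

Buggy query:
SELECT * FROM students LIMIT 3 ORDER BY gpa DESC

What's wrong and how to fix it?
Bug: LIMIT must come after ORDER BY

Fix: Sort with ORDER BY, then apply LIMIT

Corrected query:
SELECT * FROM students ORDER BY gpa DESC LIMIT 3

Result:
id | name  | major   | gpa  | credits
---+-------+---------+------+--------
3  | Alice | Art     | 3.83 | 28     
6  | Bob   | History | 2.26 | 22     
1  | Kate  | History | NULL | 122    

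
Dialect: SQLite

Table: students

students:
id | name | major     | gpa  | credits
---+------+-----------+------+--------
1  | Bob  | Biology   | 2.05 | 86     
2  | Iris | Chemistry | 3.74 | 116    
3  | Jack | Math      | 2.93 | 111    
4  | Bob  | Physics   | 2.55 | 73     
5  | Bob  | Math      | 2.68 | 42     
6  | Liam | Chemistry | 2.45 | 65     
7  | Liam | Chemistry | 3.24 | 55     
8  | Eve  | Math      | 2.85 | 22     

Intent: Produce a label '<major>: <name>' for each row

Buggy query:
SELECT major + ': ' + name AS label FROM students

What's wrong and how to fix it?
Bug: SQLite uses || for string concatenation; + coerces text to numbers (yielding 0)

Fix: Use the || operator for string concatenation

Corrected query:
SELECT major || ': ' || name AS label FROM students

Result:
label          
---------------
Biology: Bob   
Chemistry: Iris
Math: Jack     
Physics: Bob   
Math: Bob      
Chemistry: Liam
Chemistry: Liam
Math: Eve      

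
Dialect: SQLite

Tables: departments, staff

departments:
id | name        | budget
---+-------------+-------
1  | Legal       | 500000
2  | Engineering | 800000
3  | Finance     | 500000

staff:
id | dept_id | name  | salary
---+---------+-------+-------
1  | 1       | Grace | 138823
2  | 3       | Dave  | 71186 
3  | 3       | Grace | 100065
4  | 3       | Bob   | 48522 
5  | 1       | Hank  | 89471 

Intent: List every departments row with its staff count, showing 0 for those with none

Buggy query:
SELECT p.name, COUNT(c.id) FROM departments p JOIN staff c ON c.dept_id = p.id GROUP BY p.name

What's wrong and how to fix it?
Bug: INNER JOIN drops departments rows that have no matching staff rows

Fix: Switch to LEFT JOIN to retain unmatched parent rows

Corrected query:
SELECT p.name, COUNT(c.id) FROM departments p LEFT JOIN staff c ON c.dept_id = p.id GROUP BY p.name

Result:
name        | COUNT(c.id)
------------+------------
Engineering | 0          
Finance     | 3          
Legal       | 2          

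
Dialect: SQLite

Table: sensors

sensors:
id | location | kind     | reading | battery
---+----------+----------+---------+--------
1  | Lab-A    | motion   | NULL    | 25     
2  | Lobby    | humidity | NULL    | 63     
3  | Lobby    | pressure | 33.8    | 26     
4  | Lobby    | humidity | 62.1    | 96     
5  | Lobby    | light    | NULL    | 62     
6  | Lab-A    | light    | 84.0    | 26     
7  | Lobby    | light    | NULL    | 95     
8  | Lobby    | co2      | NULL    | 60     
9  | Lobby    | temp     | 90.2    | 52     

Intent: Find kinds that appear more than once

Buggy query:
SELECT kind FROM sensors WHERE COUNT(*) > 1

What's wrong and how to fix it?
Bug: COUNT(*) is an aggregate and cannot be used in WHERE

Fix: Group first, then use HAVING for the count condition

Corrected query:
SELECT kind FROM sensors GROUP BY kind HAVING COUNT(*) > 1

Result:
kind    
--------
humidity
light   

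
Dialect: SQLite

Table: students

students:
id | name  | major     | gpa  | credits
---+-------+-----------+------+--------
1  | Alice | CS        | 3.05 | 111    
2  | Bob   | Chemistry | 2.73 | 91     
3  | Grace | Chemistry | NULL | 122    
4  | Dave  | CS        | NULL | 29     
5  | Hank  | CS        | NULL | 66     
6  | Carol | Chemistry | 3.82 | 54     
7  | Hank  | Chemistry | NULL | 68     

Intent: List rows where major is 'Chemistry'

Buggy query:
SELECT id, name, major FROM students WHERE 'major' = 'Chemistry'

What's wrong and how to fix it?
Bug: Single quotes denote string literals in SQL; the column name is being compared as a constant string

Fix: Reference the column as major without single quotes

Corrected query:
SELECT id, name, major FROM students WHERE major = 'Chemistry'

Result:
id | name  | major    
---+-------+----------
2  | Bob   | Chemistry
3  | Grace | Chemistry
6  | Carol | Chemistry
7  | Hank  | Chemistry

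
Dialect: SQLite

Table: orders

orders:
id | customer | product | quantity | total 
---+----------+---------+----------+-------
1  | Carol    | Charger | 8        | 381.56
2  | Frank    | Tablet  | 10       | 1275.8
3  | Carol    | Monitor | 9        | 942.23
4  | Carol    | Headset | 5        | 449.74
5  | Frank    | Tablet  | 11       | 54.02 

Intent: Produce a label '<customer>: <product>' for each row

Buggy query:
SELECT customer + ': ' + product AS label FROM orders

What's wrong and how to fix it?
Bug: '+' is numeric addition; on text columns SQLite converts them to 0 instead of concatenating

Fix: Use the || operator for string concatenation

Corrected query:
SELECT customer || ': ' || product AS label FROM orders

Result:
label         
--------------
Carol: Charger
Frank: Tablet 
Carol: Monitor
Carol: Headset
Frank: Tablet 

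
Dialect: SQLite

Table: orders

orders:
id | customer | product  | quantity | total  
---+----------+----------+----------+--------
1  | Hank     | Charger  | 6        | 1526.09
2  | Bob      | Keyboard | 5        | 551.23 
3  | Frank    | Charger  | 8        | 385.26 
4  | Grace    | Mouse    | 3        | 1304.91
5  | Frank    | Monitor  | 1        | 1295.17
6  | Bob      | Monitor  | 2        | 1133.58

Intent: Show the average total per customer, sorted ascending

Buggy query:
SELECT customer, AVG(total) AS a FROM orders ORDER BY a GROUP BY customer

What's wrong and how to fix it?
Bug: ORDER BY appears before GROUP BY; SQL clause order requires GROUP BY first

Fix: Reorder: SELECT … FROM … GROUP BY … ORDER BY …

Corrected query:
SELECT customer, AVG(total) AS a FROM orders GROUP BY customer ORDER BY a

Result:
customer | a      
---------+--------
Frank    | 840.215
Bob      | 842.405
Grace    | 1304.91
Hank     | 1526.09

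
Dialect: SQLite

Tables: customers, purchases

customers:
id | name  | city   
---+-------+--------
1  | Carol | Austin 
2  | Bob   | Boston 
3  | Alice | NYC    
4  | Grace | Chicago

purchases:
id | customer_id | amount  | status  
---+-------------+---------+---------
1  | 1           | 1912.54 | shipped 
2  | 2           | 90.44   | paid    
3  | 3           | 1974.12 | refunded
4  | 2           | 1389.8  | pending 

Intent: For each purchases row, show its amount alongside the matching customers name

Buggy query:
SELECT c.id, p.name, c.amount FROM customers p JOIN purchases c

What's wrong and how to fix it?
Bug: Missing join condition: each purchases row is matched to all customers rows instead of just its own

Fix: Add ON c.customer_id = p.id to the JOIN

Corrected query:
SELECT c.id, p.name, c.amount FROM customers p JOIN purchases c ON c.customer_id = p.id

Result:
id | name  | amount 
---+-------+--------
1  | Carol | 1912.54
2  | Bob   | 90.44  
3  | Alice | 1974.12
4  | Bob   | 1389.8 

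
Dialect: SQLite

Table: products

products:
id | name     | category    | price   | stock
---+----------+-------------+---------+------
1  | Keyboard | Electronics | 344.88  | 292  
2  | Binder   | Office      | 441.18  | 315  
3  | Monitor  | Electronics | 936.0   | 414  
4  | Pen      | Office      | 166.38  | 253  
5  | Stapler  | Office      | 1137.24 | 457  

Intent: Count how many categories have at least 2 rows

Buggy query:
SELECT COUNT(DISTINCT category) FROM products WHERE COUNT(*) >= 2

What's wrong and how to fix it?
Bug: WHERE filters individual rows, not groups, so a group-level COUNT is invalid there

Fix: Use a subquery that GROUPs and filters with HAVING, then count its rows

Corrected query:
SELECT COUNT(*) FROM (SELECT category FROM products GROUP BY category HAVING COUNT(*) >= 2)

Result:
COUNT(*)
--------
2       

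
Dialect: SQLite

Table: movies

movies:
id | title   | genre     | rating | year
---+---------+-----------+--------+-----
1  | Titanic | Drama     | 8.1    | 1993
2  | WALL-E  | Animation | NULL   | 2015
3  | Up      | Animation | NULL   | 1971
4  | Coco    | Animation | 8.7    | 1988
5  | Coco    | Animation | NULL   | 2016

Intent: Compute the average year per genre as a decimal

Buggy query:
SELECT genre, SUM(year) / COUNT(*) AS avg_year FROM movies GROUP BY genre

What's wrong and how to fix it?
Bug: SUM(year) and COUNT(*) are both integers; the division truncates the fractional part

Fix: Multiply by 1.0 (or CAST to REAL) to force floating-point division

Corrected query:
SELECT genre, SUM(year) * 1.0 / COUNT(*) AS avg_year FROM movies GROUP BY genre

Result:
genre     | avg_year
----------+---------
Animation | 1997.5  
Drama     | 1993    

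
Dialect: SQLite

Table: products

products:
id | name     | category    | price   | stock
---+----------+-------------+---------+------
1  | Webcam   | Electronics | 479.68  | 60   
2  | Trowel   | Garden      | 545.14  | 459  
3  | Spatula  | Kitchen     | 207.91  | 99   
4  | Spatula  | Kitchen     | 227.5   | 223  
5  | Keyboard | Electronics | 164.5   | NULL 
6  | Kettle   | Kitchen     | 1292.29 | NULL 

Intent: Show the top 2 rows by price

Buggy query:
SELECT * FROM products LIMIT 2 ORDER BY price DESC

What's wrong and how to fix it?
Bug: LIMIT must come after ORDER BY

Fix: Swap the clauses: ORDER BY first, then LIMIT

Corrected query:
SELECT * FROM products ORDER BY price DESC LIMIT 2

Result:
id | name   | category | price   | stock
---+--------+----------+---------+------
6  | Kettle | Kitchen  | 1292.29 | NULL 
2  | Trowel | Garden   | 545.14  | 459  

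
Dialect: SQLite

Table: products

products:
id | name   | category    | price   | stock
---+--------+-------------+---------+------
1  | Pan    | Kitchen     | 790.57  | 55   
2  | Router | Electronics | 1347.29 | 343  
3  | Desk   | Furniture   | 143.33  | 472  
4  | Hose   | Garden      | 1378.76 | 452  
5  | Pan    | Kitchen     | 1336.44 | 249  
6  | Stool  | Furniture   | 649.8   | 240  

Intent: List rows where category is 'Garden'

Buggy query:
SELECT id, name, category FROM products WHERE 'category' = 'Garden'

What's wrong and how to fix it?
Bug: Single quotes denote string literals in SQL; the column name is being compared as a constant string

Fix: Remove the quotes around the column name (or use double quotes for an identifier)

Corrected query:
SELECT id, name, category FROM products WHERE category = 'Garden'

Result:
id | name | category
---+------+---------
4  | Hose | Garden  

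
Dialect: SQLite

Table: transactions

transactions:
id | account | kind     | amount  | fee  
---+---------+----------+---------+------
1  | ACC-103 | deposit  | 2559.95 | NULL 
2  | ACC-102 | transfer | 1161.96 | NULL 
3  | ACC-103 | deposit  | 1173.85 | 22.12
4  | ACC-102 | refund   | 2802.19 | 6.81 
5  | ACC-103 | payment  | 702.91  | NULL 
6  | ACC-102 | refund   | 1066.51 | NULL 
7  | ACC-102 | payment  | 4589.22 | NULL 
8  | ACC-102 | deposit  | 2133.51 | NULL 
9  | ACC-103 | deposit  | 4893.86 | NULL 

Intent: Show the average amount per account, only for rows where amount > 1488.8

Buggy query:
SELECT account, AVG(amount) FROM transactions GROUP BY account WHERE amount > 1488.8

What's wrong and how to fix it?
Bug: WHERE cannot follow GROUP BY

Fix: Move the WHERE clause before GROUP BY

Corrected query:
SELECT account, AVG(amount) FROM transactions WHERE amount > 1488.8 GROUP BY account

Result:
account | AVG(amount)
--------+------------
ACC-102 | 3174.973333
ACC-103 | 3726.905   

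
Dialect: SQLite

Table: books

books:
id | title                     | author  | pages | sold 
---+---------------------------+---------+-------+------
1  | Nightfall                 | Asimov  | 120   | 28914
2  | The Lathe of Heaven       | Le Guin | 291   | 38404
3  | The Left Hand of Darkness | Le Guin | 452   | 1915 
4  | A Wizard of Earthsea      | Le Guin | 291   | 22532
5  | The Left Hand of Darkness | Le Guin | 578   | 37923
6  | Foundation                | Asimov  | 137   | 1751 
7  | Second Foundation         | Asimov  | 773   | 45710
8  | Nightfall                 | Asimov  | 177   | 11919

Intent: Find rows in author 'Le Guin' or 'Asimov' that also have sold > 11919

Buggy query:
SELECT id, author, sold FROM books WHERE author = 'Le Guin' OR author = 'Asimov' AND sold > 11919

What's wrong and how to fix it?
Bug: Without parentheses, AND is evaluated before OR, so the sold filter only applies to the 'Asimov' branch

Fix: Add parentheses around the OR so the AND applies to both alternatives

Corrected query:
SELECT id, author, sold FROM books WHERE (author = 'Le Guin' OR author = 'Asimov') AND sold > 11919

Result:
id | author  | sold 
---+---------+------
1  | Asimov  | 28914
2  | Le Guin | 38404
4  | Le Guin | 22532
5  | Le Guin | 37923
7  | Asimov  | 45710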